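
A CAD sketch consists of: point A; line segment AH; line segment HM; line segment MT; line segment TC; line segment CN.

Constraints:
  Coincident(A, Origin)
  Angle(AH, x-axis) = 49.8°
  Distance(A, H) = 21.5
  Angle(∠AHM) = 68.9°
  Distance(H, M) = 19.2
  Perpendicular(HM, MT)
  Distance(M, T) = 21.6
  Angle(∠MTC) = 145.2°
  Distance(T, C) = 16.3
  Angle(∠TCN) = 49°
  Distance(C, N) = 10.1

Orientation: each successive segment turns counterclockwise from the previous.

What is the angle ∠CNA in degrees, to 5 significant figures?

162.23°

∠MTC = 145.2° gives TC at -74.300° from the x-axis; with |TC| = 16.3, C = (-6.9228, -13.399). ∠TCN = 49.0° gives CN at 56.700° from the x-axis; with |CN| = 10.1, N = (-1.3777, -4.9569). Then cos ∠CNA = NC·NA / (|NC||NA|), giving 162.23°.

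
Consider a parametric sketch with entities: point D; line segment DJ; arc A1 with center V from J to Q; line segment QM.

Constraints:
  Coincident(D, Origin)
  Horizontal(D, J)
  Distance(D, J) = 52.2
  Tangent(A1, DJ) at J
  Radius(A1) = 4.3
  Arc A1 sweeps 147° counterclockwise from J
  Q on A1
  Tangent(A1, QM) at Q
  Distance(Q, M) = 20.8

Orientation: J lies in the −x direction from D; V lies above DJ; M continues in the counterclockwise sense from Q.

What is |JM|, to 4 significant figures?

24.46

D is at the origin; DJ is horizontal with |DJ| = 52.2 and J on the −x side, so J = (-52.20, 0.000). Tangency of A1 to DJ means the radius VJ is perpendicular to DJ, so V = J + (0, 4.3) = (-52.20, 4.300). On A1, J sits at bearing -90° from V; a 147° counterclockwise sweep puts Q at bearing 57°, so Q = V + 4.3·(cos 57°, sin 57°) = (-49.86, 7.906). A1 meets QM tangentially, so VQ is at right angles to QM, so QM runs along (−sin 57°, cos 57°); with |QM| = 20.8, M = (-67.30, 19.23). Then |JM| = |M − J| = 24.46.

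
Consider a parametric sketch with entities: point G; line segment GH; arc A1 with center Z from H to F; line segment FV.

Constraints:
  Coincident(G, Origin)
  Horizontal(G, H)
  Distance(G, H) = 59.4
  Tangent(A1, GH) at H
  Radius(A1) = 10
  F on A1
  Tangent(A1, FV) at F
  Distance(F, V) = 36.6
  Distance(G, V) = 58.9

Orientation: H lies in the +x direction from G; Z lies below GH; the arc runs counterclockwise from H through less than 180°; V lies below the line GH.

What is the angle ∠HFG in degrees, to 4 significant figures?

133.8°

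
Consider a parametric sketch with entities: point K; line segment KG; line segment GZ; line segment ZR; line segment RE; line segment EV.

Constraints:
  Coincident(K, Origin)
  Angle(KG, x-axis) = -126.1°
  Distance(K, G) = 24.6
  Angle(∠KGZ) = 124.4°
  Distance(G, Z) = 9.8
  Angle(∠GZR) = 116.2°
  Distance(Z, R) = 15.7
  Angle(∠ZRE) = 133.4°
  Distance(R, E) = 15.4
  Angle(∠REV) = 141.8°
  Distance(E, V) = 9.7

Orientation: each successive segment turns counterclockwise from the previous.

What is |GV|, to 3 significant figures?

33.7

K is at the origin; KG runs at -126.1° with length 24.6, so G = (-14.5, -19.9). ∠KGZ = 124.4° gives GZ at -70.5° from the x-axis; with |GZ| = 9.8, Z = (-11.2, -29.1). ∠GZR = 116.2° gives ZR at -6.70° from the x-axis; with |ZR| = 15.7, R = (4.37, -30.9). ∠ZRE = 133.4° gives RE at 39.9° from the x-axis; with |RE| = 15.4, E = (16.2, -21.1). ∠REV = 141.8° gives EV at 78.1° from the x-axis; with |EV| = 9.7, V = (18.2, -11.6). Then |GV| = |V − G| = 33.7.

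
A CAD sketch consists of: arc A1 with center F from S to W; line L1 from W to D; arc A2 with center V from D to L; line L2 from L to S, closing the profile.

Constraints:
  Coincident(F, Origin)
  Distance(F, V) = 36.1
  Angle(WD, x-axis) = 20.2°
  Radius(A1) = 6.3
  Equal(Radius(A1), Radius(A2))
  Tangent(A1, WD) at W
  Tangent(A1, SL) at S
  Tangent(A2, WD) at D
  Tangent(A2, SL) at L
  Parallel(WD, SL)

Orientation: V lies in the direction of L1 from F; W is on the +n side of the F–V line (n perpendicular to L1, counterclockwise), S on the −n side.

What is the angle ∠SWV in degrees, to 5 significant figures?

80.101°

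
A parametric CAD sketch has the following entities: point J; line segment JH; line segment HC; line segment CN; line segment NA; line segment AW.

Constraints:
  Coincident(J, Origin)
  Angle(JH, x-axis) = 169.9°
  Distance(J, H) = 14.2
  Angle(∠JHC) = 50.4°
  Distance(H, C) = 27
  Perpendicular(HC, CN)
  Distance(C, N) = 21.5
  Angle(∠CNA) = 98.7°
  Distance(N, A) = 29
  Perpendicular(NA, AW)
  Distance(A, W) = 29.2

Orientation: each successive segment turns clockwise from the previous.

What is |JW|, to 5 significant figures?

20.562

J is at the origin; JH runs at 169.9° with length 14.2, so H = (-13.980, 2.4902). ∠JHC = 50.4° gives HC at 40.300° from the x-axis; with |HC| = 27.0, C = (6.6121, 19.954). HC is perpendicular to CN, so CN runs at -49.700°; with |CN| = 21.5, N = (20.518, 3.5562). ∠CNA = 98.7° gives NA at -131.00° from the x-axis; with |NA| = 29.0, A = (1.4924, -18.330). NA is perpendicular to AW, so AW runs at 139.00°; with |AW| = 29.2, W = (-20.545, 0.82651). Then |JW| = |W − J| = 20.562.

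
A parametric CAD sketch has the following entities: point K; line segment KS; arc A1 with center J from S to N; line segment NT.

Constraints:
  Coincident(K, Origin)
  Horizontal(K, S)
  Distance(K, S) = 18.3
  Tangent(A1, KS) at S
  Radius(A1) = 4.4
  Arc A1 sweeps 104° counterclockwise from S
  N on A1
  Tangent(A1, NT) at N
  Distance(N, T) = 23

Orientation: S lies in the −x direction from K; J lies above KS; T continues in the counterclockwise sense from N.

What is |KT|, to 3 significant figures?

34.0

On A1, S sits at bearing -90° from J; a 104° counterclockwise sweep puts N at bearing 14°, so N = J + 4.4·(cos 14°, sin 14°) = (-14.0, 5.46). Since A1 is tangent to NT there, JN ⟂ NT, so NT runs along (−sin 14°, cos 14°); with |NT| = 23.0, T = (-19.6, 27.8). Then |KT| = |T − K| = 34.0.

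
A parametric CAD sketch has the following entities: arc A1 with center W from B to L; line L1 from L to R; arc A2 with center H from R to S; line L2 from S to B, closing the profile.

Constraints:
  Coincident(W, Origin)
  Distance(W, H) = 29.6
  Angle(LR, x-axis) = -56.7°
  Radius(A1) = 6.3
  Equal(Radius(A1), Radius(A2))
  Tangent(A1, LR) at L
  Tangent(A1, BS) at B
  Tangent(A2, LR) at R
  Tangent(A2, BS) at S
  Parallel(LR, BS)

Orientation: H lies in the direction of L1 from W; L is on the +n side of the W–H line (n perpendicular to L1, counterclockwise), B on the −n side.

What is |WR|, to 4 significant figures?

30.26

The slot axis is L1's direction at -56.7°, so u = (cos -56.7°, sin -56.7°) = (0.5490, -0.8358) and n = (−sin -56.7°, cos -56.7°) = (0.8358, 0.5490). W is at the origin and H lies 29.6 along u from W, so H = 29.6·u = (16.25, -24.74). Tangency of A1 to both parallel lines with radius 6.3 puts L and B at W ± 6.3·n: L = (5.266, 3.459), B = (-5.266, -3.459). Equal radii place R and S the same way about H: R = H + 6.3·n = (21.52, -21.28), S = H − 6.3·n = (10.99, -28.20). Then |WR| = |R − W| = 30.26.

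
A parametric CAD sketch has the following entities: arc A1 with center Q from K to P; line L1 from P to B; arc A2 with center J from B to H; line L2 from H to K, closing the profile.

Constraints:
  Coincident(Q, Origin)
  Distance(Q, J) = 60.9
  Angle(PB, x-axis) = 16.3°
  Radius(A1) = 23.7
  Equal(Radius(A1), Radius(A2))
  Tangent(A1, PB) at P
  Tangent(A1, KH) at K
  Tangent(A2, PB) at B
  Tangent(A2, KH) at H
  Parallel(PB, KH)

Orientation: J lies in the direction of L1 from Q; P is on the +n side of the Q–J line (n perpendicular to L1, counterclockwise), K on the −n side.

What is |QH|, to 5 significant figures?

65.349

The slot axis is L1's direction at 16.3°, so u = (cos 16.3°, sin 16.3°) = (0.95981, 0.28067) and n = (−sin 16.3°, cos 16.3°) = (-0.28067, 0.95981). Q is at the origin and J lies 60.9 along u from Q, so J = 60.9·u = (58.452, 17.093). Tangency of A1 to both parallel lines with radius 23.7 puts P and K at Q ± 23.7·n: P = (-6.6518, 22.747), K = (6.6518, -22.747). Equal radii place B and H the same way about J: B = J + 23.7·n = (51.800, 39.840), H = J − 23.7·n = (65.104, -5.6548). Then |QH| = |H − Q| = 65.349.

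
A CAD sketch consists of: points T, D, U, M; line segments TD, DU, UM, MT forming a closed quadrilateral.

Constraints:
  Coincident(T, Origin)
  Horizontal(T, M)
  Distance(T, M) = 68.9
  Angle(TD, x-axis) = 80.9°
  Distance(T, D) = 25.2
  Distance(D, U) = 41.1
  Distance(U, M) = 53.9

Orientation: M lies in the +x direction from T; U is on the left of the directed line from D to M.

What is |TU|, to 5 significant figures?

60.199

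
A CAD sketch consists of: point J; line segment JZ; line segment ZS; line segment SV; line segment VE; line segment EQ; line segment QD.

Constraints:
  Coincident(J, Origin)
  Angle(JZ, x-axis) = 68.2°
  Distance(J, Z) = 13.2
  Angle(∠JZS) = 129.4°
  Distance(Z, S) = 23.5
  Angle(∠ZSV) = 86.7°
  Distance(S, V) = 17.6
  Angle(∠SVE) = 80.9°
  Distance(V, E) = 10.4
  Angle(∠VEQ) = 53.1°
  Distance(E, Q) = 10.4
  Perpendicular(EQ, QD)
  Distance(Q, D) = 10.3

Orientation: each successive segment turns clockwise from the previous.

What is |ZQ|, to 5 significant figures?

21.950

∠SVE = 80.9° gives VE at -174.80° from the x-axis; with |VE| = 10.4, E = (21.292, 1.3644). ∠VEQ = 53.1° gives EQ at 58.300° from the x-axis; with |EQ| = 10.4, Q = (26.757, 10.213). Then |ZQ| = |Q − Z| = 21.950.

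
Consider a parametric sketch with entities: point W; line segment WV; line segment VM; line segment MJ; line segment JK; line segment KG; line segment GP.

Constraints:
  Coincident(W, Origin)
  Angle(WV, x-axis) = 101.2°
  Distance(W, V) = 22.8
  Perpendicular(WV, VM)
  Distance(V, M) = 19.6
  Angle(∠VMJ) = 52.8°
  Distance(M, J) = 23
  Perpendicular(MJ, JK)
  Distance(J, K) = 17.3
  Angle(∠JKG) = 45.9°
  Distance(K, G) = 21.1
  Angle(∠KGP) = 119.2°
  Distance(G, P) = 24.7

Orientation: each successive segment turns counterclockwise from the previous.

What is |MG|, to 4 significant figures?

8.272

MJ is perpendicular to JK, so JK runs at 48.40°; with |JK| = 17.3, K = (5.030, 16.23). ∠JKG = 45.9° gives KG at -177.5° from the x-axis; with |KG| = 21.1, G = (-16.05, 15.31). Then |MG| = |G − M| = 8.272.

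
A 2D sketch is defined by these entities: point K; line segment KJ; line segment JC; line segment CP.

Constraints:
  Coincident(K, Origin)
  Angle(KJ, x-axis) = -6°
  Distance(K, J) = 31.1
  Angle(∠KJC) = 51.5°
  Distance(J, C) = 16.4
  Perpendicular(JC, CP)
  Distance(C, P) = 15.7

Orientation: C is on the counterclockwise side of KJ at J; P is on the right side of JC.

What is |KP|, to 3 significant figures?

40.1

K is at the origin; KJ runs at -6.0° with length 31.1, so J = 31.1·(cos -6.0°, sin -6.0°) = (30.9, -3.25). ∠KJC = 51.5°, so JC runs at -6.0° + (180° − 51.5°) = 122° from the x-axis; with |JC| = 16.4, C = J + 16.4·(cos 122°, sin 122°) = (22.1, 10.6). The perpendicularity gives CP at right angles to JC; with |CP| = 15.7 on the right of JC, P = C + 15.7·(0.843, 0.537) = (35.4, 19.0). Then |KP| = |P − K| = 40.1.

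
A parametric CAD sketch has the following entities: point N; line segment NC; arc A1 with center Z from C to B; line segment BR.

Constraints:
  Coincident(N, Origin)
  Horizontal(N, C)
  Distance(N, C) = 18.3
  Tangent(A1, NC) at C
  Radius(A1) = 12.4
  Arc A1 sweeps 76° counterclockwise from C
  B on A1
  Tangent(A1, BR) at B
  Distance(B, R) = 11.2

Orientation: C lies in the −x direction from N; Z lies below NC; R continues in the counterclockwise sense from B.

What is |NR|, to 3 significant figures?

38.8

N is at the origin; N and C share the same y with |NC| = 18.3 and C on the −x side, so C = (-18.3, 0.00). The tangent condition forces ZC to be normal to NC, so Z = C + (0, -12.4) = (-18.3, -12.4). On A1, C sits at bearing 90° from Z; a 76° counterclockwise sweep puts B at bearing 166°, so B = Z + 12.4·(cos 166°, sin 166°) = (-30.3, -9.40). Since A1 is tangent to BR there, ZB ⟂ BR, so BR runs along (−sin 166°, cos 166°); with |BR| = 11.2, R = (-33.0, -20.3). Then |NR| = |R − N| = 38.8.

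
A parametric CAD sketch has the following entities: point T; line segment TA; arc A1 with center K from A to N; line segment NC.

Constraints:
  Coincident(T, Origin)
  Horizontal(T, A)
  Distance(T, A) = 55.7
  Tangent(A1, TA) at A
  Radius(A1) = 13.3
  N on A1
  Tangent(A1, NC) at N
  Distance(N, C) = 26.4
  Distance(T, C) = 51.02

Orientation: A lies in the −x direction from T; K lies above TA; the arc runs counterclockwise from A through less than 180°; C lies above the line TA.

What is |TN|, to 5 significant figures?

43.967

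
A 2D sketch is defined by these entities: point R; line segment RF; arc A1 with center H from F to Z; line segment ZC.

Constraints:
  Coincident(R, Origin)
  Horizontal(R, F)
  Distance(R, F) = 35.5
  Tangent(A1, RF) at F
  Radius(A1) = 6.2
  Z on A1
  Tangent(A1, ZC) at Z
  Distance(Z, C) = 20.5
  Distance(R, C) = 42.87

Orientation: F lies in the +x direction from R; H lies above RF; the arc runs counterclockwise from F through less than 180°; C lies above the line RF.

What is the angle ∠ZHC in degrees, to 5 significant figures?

73.173°

Checks: R = (0.00, 0.00) ✓; |HZ| = 6.200 ✓; ∠(HZ, ZC) = 90.00° ✓; |ZC| = 20.50 ✓; |RC| = 42.87 ✓.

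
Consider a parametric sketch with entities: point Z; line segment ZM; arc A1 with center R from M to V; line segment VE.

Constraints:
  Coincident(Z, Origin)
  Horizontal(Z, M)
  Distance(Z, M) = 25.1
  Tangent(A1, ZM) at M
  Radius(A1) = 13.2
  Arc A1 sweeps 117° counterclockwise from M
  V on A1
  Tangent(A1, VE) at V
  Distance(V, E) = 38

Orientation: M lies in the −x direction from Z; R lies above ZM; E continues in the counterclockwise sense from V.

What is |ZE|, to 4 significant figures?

61.24

Z is at the origin; Z and M share the same y with |ZM| = 25.1 and M on the −x side, so M = (-25.10, 0.000). The tangent condition forces RM to be normal to ZM, so R = M + (0, 13.2) = (-25.10, 13.20). On A1, M sits at bearing -90° from R; a 117° counterclockwise sweep puts V at bearing 27°, so V = R + 13.2·(cos 27°, sin 27°) = (-13.34, 19.19). The tangent condition forces RV to be normal to VE, so VE runs along (−sin 27°, cos 27°); with |VE| = 38.0, E = (-30.59, 53.05). Then |ZE| = |E − Z| = 61.24.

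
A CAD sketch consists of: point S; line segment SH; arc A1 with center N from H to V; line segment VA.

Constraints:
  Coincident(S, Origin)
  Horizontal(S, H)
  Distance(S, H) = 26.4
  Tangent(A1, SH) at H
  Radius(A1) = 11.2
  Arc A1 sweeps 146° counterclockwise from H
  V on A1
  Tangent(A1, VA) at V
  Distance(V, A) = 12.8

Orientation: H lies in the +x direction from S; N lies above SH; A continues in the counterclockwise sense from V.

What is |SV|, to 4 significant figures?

38.56

S is at the origin; SH is horizontal with |SH| = 26.4 and H on the +x side, so H = (26.40, 0.000). Since A1 is tangent to SH there, NH ⟂ SH, so N = H + (0, 11.2) = (26.40, 11.20). On A1, H sits at bearing -90° from N; a 146° counterclockwise sweep puts V at bearing 56°, so V = N + 11.2·(cos 56°, sin 56°) = (32.66, 20.49). Then |SV| = |V − S| = 38.56.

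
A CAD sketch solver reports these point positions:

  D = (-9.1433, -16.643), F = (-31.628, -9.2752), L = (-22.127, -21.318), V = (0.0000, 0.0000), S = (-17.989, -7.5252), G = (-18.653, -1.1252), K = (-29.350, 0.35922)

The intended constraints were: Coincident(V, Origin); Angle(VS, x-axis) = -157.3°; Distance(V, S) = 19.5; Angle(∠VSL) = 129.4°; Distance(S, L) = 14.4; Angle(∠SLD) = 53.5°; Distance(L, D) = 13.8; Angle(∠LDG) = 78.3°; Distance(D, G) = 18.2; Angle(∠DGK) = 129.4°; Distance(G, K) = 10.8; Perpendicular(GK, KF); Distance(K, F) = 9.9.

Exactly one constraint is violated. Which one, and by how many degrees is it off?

Perpendicular(GK, KF) — off by 5.40°.

V = (0.00, 0.00) ✓; VS at -157.3° ✓; |VS| = 19.50 ✓; ∠VSL = 129.4° ✓; |SL| = 14.40 ✓; ∠SLD = 53.50° ✓; |LD| = 13.80 ✓; ∠LDG = 78.30° ✓; |DG| = 18.20 ✓; ∠DGK = 129.4° ✓; |GK| = 10.80 ✓; ∠(GK, KF) = 84.60° ✗; |KF| = 9.900 ✓.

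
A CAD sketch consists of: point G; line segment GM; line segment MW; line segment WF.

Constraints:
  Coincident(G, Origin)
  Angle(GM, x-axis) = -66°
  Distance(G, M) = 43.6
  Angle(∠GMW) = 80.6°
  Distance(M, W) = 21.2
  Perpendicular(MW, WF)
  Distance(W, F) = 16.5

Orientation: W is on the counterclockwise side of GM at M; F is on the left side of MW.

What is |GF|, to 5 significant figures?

30.021

∠GMW = 80.6°, so MW runs at -66.0° + (180° − 80.6°) = 33.400° from the x-axis; with |MW| = 21.2, W = M + 21.2·(cos 33.400°, sin 33.400°) = (35.432, -28.160). The perpendicularity gives WF at right angles to MW; with |WF| = 16.5 on the left of MW, F = W + 16.5·(-0.55048, 0.83485) = (26.350, -14.385). Then |GF| = |F − G| = 30.021.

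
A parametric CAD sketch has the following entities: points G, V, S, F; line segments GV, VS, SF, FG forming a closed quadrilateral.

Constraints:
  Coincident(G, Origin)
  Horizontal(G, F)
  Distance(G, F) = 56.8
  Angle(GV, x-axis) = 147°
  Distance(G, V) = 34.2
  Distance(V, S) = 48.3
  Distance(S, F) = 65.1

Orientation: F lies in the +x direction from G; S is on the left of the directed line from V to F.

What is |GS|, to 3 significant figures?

47.5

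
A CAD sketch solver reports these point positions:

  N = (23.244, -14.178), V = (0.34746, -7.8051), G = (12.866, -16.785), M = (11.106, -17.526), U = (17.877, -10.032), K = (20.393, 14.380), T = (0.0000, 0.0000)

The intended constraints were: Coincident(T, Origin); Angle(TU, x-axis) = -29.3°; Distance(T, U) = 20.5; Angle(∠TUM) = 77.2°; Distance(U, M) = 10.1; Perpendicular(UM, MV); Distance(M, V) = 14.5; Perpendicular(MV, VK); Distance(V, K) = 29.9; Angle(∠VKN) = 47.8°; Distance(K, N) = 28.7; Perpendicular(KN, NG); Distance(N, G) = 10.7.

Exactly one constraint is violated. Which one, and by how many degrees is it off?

Perpendicular(KN, NG) — off by 8.40°.

T = (0.00, 0.00) ✓; TU at -29.30° ✓; |TU| = 20.50 ✓; ∠TUM = 77.20° ✓; |UM| = 10.10 ✓; ∠(UM, MV) = 90.00° ✓; |MV| = 14.50 ✓; ∠(MV, VK) = 90.00° ✓; |VK| = 29.90 ✓; ∠VKN = 47.80° ✓; |KN| = 28.70 ✓; ∠(KN, NG) = 81.60° ✗; |NG| = 10.70 ✓.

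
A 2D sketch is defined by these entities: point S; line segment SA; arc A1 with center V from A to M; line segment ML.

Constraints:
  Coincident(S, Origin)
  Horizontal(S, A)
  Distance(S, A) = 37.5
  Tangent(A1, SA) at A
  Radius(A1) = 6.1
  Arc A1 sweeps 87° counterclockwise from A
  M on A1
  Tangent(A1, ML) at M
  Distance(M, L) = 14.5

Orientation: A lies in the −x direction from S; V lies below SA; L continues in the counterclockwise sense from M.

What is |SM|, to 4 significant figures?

43.97

Since A1 is tangent to SA there, VA ⟂ SA, so V = A + (0, -6.1) = (-37.50, -6.100). On A1, A sits at bearing 90° from V; an 87° counterclockwise sweep puts M at bearing 177°, so M = V + 6.1·(cos 177°, sin 177°) = (-43.59, -5.781). Then |SM| = |M − S| = 43.97.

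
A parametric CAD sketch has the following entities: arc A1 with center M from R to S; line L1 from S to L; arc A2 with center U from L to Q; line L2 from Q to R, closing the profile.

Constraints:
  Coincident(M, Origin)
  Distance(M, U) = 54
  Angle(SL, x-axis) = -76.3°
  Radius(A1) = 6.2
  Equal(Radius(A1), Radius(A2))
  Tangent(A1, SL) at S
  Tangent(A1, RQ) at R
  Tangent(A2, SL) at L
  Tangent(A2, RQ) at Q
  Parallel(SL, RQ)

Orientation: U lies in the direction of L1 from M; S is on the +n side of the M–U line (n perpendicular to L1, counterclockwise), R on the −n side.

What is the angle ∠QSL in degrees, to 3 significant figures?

12.9°

Tangency of A1 to both parallel lines with radius 6.2 puts S and R at M ± 6.2·n: S = (6.02, 1.47), R = (-6.02, -1.47). Equal radii place L and Q the same way about U: L = U + 6.2·n = (18.8, -51.0), Q = U − 6.2·n = (6.77, -53.9). Then cos ∠QSL = SQ·SL / (|SQ||SL|), giving 12.9°.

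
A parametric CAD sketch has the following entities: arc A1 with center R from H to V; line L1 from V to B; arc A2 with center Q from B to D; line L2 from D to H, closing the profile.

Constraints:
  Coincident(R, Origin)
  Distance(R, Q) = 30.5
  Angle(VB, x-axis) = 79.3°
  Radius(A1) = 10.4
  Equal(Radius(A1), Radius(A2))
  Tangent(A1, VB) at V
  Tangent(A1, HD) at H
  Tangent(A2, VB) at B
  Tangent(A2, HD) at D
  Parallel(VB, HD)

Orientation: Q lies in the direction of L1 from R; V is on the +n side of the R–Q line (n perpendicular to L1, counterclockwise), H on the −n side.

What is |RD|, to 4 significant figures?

32.22

Tangency of A1 to both parallel lines with radius 10.4 puts V and H at R ± 10.4·n: V = (-10.22, 1.931), H = (10.22, -1.931). Equal radii place B and D the same way about Q: B = Q + 10.4·n = (-4.556, 31.90), D = Q − 10.4·n = (15.88, 28.04). Then |RD| = |D − R| = 32.22.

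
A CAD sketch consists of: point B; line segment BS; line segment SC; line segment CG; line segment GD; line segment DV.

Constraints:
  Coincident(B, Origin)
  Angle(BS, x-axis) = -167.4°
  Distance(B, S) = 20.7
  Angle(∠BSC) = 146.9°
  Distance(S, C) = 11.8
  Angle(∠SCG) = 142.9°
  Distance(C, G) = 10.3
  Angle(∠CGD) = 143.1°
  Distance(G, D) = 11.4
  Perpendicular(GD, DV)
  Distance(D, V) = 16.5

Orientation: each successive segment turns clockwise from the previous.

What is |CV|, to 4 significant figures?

22.18

∠CGD = 143.1° gives GD at 85.50° from the x-axis; with |GD| = 11.4, D = (-35.88, 19.68). GD is perpendicular to DV, so DV runs at -4.500°; with |DV| = 16.5, V = (-19.43, 18.38). Then |CV| = |V − C| = 22.18.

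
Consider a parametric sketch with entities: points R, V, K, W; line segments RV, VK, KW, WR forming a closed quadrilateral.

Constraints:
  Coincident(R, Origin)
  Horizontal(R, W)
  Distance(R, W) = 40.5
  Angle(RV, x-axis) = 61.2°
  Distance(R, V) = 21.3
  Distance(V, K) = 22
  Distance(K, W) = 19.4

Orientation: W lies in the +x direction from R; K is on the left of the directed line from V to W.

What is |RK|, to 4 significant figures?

36.70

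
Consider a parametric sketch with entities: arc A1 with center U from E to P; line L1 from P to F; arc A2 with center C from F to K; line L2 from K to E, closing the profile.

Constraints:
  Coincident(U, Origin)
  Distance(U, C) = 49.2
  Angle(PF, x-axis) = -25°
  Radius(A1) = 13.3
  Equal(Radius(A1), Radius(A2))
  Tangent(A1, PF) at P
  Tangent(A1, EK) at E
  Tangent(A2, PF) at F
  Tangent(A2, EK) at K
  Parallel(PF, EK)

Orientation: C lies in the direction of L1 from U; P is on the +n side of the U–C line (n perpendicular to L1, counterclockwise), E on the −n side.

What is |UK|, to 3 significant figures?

51.0

Tangency of A1 to both parallel lines with radius 13.3 puts P and E at U ± 13.3·n: P = (5.62, 12.1), E = (-5.62, -12.1). Equal radii place F and K the same way about C: F = C + 13.3·n = (50.2, -8.74), K = C − 13.3·n = (39.0, -32.8). Then |UK| = |K − U| = 51.0.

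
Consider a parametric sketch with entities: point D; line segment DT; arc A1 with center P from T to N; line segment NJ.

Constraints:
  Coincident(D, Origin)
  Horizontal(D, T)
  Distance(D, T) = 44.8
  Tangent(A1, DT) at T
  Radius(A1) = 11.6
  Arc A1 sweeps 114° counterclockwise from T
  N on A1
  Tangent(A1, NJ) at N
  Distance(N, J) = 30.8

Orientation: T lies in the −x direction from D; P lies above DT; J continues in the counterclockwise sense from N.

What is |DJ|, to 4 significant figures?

64.50

On A1, T sits at bearing -90° from P; a 114° counterclockwise sweep puts N at bearing 24°, so N = P + 11.6·(cos 24°, sin 24°) = (-34.20, 16.32). Since A1 is tangent to NJ there, PN ⟂ NJ, so NJ runs along (−sin 24°, cos 24°); with |NJ| = 30.8, J = (-46.73, 44.46). Then |DJ| = |J − D| = 64.50.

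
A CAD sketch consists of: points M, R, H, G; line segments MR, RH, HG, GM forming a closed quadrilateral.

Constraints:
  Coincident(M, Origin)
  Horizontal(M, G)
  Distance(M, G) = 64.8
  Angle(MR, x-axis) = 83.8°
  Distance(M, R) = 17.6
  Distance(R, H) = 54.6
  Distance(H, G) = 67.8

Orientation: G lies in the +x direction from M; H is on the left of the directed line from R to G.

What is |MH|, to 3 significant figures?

70.3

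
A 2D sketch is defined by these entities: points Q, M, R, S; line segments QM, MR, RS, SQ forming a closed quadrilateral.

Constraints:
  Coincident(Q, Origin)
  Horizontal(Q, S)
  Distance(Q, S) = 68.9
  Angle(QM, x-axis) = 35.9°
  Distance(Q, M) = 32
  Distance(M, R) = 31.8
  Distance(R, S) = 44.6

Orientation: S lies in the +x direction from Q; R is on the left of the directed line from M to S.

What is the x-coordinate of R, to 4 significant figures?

49.46

Checks: |MR| = 31.80 ✓; |RS| = 44.60 ✓.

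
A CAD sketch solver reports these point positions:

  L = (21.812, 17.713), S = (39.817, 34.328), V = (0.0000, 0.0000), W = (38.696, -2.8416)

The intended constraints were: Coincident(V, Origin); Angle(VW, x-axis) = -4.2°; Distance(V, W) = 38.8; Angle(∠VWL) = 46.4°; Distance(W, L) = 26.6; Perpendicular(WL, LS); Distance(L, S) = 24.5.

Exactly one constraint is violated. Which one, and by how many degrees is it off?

Perpendicular(WL, LS) — off by 3.30°.

V = (0.00, 0.00) ✓; VW at -4.200° ✓; |VW| = 38.80 ✓; ∠VWL = 46.40° ✓; |WL| = 26.60 ✓; ∠(WL, LS) = 86.70° ✗; |LS| = 24.50 ✓.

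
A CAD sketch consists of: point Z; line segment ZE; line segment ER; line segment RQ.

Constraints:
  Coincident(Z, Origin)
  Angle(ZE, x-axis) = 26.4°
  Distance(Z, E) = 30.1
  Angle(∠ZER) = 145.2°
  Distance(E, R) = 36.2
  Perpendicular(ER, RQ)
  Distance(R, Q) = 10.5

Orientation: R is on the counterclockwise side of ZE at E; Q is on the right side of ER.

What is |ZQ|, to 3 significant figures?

66.9

∠ZER = 145.2°, so ER runs at 26.4° + (180° − 145.2°) = 61.2° from the x-axis; with |ER| = 36.2, R = E + 36.2·(cos 61.2°, sin 61.2°) = (44.4, 45.1). ER is perpendicular to RQ; with |RQ| = 10.5 on the right of ER, Q = R + 10.5·(0.876, -0.482) = (53.6, 40.0). Then |ZQ| = |Q − Z| = 66.9.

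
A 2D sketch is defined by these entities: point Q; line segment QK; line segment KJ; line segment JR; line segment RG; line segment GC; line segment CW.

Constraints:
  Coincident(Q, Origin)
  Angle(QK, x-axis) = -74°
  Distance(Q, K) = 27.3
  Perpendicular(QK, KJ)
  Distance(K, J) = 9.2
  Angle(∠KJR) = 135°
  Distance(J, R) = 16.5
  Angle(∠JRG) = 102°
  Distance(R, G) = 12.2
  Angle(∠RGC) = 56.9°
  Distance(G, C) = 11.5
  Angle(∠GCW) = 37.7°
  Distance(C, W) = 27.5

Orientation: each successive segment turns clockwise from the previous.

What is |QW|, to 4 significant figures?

33.87

Q is at the origin; QK runs at -74.0° with length 27.3, so K = (7.525, -26.24). The perpendicularity gives KJ at right angles to QK, so KJ runs at -164.0°; with |KJ| = 9.2, J = (-1.319, -28.78). ∠KJR = 135.0° gives JR at 151.0° from the x-axis; with |JR| = 16.5, R = (-15.75, -20.78). ∠JRG = 102.0° gives RG at 73.00° from the x-axis; with |RG| = 12.2, G = (-12.18, -9.112). ∠RGC = 56.9° gives GC at -50.10° from the x-axis; with |GC| = 11.5, C = (-4.806, -17.93). ∠GCW = 37.7° gives CW at 167.6° from the x-axis; with |CW| = 27.5, W = (-31.66, -12.03). Then |QW| = |W − Q| = 33.87.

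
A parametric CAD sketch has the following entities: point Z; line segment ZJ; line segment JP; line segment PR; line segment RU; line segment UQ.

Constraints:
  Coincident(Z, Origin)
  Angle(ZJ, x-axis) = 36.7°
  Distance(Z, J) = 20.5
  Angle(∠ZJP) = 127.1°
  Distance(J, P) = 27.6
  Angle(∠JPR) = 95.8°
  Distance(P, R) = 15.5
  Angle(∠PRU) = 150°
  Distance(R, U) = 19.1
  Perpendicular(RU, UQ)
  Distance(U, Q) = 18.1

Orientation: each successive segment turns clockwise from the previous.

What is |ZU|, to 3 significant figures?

37.5

Z is at the origin; ZJ runs at 36.7° with length 20.5, so J = (16.4, 12.3). ∠ZJP = 127.1° gives JP at -16.2° from the x-axis; with |JP| = 27.6, P = (42.9, 4.55). ∠JPR = 95.8° gives PR at -100° from the x-axis; with |PR| = 15.5, R = (40.1, -10.7). ∠PRU = 150.0° gives RU at -130° from the x-axis; with |RU| = 19.1, U = (27.8, -25.2). Then |ZU| = |U − Z| = 37.5.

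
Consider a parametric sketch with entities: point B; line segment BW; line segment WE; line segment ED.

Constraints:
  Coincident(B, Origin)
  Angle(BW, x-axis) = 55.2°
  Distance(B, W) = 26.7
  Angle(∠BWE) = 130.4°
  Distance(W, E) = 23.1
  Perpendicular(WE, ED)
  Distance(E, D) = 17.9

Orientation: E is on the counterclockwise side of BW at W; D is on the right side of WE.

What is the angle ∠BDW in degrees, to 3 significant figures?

5.65°

B is at the origin; BW runs at 55.2° with length 26.7, so W = 26.7·(cos 55.2°, sin 55.2°) = (15.2, 21.9). ∠BWE = 130.4°, so WE runs at 55.2° + (180° − 130.4°) = 105° from the x-axis; with |WE| = 23.1, E = W + 23.1·(cos 105°, sin 105°) = (9.34, 44.3). WE ⟂ ED; with |ED| = 17.9 on the right of WE, D = E + 17.9·(0.967, 0.255) = (26.6, 48.8). Then cos ∠BDW = DB·DW / (|DB||DW|), giving 5.65°.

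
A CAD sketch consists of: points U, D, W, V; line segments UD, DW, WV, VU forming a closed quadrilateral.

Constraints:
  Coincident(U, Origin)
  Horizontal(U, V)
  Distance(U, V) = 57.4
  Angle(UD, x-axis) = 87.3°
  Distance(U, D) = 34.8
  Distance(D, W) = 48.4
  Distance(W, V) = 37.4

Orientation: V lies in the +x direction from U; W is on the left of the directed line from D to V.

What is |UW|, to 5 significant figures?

62.002

Checks: |DW| = 48.40 ✓; |WV| = 37.40 ✓.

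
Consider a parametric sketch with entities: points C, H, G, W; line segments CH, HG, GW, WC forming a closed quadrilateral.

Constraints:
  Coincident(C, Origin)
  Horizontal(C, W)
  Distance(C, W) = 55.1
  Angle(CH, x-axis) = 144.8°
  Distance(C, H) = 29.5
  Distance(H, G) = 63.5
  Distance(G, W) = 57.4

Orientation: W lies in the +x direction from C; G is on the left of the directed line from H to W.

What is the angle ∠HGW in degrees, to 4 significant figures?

83.98°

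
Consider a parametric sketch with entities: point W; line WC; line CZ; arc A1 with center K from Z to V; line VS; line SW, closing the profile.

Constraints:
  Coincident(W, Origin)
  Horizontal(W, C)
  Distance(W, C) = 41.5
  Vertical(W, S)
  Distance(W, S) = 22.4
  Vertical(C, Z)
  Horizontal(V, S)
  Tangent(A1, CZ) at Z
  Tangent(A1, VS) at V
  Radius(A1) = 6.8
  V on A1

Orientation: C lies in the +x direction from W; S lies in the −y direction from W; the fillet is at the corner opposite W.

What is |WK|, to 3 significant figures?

38.0

W is at the origin; W and C share the same y with |WC| = 41.5 and C on the +x side, so C = (41.5, 0.00). WS is vertical with |WS| = 22.4 and S on the −y side, so S = (0.00, -22.4). The virtual corner opposite W is at (41.5, -22.4). The tangent condition forces KZ to be normal to CZ and the tangent condition forces KV to be normal to VS, with radius 6.8, so the center K sits 6.8 in from both sides at K = (34.7, -15.6). Then |WK| = |K − W| = 38.0.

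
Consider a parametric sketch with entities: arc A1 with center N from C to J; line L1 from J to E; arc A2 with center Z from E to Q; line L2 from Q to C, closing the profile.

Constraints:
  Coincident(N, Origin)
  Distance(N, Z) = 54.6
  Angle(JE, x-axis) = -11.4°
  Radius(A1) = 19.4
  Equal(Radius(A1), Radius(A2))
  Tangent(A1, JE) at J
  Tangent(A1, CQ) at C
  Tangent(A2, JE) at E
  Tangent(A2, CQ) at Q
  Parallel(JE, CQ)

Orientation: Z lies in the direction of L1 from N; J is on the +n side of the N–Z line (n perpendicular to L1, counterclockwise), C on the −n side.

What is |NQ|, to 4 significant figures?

57.94

The slot axis is L1's direction at -11.4°, so u = (cos -11.4°, sin -11.4°) = (0.9803, -0.1977) and n = (−sin -11.4°, cos -11.4°) = (0.1977, 0.9803). N is at the origin and Z lies 54.6 along u from N, so Z = 54.6·u = (53.52, -10.79). Tangency of A1 to both parallel lines with radius 19.4 puts J and C at N ± 19.4·n: J = (3.835, 19.02), C = (-3.835, -19.02). Equal radii place E and Q the same way about Z: E = Z + 19.4·n = (57.36, 8.225), Q = Z − 19.4·n = (49.69, -29.81). Then |NQ| = |Q − N| = 57.94.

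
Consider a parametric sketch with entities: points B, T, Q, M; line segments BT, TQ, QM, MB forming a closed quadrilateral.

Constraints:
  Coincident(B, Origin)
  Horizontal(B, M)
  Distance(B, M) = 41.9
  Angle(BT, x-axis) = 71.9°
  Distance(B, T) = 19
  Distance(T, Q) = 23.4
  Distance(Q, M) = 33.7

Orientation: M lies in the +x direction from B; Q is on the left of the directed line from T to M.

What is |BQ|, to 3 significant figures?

39.6

B is at the origin; BM is horizontal with |BM| = 41.9 and M in +x, so M = (41.9, 0). BT runs at 71.9° with |BT| = 19.0, so T = (5.90, 18.1). Q is determined by |TQ| = 23.4 and |QM| = 33.7 together: it lies at the intersection of circle(T, 23.4) and circle(M, 33.7). With |TM| = 40.3, the foot of the radical line on TM is 12.8 from T and the perpendicular offset is √(23.4² − 12.8²) = 19.6. Taking the left-of-TM solution: Q = (26.1, 29.8).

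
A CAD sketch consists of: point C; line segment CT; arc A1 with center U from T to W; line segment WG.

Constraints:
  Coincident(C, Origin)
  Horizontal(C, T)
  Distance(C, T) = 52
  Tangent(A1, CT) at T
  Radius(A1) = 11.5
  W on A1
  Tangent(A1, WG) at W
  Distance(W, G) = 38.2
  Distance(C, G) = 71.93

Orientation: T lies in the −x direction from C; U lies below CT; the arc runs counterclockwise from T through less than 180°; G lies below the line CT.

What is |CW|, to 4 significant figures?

64.69

Checks: |UW| = 11.50 ✓; ∠(UW, WG) = 90.00° ✓; |WG| = 38.20 ✓; |CG| = 71.93 ✓.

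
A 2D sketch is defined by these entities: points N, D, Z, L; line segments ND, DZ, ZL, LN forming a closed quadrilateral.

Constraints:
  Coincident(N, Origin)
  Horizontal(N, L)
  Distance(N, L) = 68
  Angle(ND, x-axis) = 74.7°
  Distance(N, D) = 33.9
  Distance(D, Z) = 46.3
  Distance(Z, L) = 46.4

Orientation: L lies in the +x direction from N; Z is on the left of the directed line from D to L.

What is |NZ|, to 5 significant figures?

69.612

Checks: |DZ| = 46.30 ✓; |ZL| = 46.40 ✓.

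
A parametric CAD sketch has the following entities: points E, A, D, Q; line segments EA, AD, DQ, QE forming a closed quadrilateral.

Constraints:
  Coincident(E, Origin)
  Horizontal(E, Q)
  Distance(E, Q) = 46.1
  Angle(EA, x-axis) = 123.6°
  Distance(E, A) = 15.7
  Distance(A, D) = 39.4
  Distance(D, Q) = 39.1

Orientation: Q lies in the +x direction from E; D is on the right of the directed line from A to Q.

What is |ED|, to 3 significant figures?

23.7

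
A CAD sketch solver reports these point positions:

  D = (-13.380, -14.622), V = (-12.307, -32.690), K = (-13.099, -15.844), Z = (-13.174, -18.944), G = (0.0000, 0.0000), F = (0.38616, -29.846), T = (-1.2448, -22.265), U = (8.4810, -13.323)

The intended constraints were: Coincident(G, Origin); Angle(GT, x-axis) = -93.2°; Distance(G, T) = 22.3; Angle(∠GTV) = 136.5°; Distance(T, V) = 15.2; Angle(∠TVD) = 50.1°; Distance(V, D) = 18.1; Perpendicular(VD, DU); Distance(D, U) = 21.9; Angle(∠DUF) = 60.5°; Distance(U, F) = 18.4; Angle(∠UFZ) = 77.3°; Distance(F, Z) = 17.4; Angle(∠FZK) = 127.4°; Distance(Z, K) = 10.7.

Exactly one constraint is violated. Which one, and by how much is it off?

Distance(Z, K) = 10.7 — off by 7.60.

G = (0.00, 0.00) ✓; GT at -93.20° ✓; |GT| = 22.30 ✓; ∠GTV = 136.5° ✓; |TV| = 15.20 ✓; ∠TVD = 50.10° ✓; |VD| = 18.10 ✓; ∠(VD, DU) = 90.00° ✓; |DU| = 21.90 ✓; ∠DUF = 60.50° ✓; |UF| = 18.40 ✓; ∠UFZ = 77.30° ✓; |FZ| = 17.40 ✓; ∠FZK = 127.4° ✓; |ZK| = 3.101 ✗.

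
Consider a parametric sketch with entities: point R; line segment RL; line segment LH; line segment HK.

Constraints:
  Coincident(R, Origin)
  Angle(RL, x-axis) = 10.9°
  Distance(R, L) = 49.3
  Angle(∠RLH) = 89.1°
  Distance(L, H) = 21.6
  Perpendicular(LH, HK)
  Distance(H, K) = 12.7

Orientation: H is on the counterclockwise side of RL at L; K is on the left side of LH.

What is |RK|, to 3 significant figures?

42.1

R is at the origin; RL runs at 10.9° with length 49.3, so L = 49.3·(cos 10.9°, sin 10.9°) = (48.4, 9.32). ∠RLH = 89.1°, so LH runs at 10.9° + (180° − 89.1°) = 102° from the x-axis; with |LH| = 21.6, H = L + 21.6·(cos 102°, sin 102°) = (44.0, 30.5). LH is perpendicular to HK; with |HK| = 12.7 on the left of LH, K = H + 12.7·(-0.979, -0.204) = (31.6, 27.9). Then |RK| = |K − R| = 42.1.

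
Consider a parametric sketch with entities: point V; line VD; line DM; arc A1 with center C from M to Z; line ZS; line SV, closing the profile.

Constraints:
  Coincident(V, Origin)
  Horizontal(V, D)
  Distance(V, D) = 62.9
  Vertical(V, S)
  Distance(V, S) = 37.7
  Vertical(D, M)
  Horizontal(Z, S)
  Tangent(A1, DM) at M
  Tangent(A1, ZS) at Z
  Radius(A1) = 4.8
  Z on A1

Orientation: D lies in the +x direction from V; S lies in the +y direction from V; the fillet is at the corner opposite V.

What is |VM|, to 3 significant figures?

71.0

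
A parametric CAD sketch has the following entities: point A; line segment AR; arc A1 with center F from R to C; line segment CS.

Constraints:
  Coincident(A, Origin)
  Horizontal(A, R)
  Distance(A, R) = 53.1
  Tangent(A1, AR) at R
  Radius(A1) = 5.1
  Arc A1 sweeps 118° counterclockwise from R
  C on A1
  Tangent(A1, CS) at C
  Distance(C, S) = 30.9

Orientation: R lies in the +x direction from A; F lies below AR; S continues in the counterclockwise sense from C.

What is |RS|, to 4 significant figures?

36.19

A is at the origin; AR is horizontal with |AR| = 53.1 and R on the +x side, so R = (53.10, 0.000). Tangency of A1 to AR means the radius FR is perpendicular to AR, so F = R + (0, -5.1) = (53.10, -5.100). On A1, R sits at bearing 90° from F; a 118° counterclockwise sweep puts C at bearing 208°, so C = F + 5.1·(cos 208°, sin 208°) = (48.60, -7.494). Since A1 is tangent to CS there, FC ⟂ CS, so CS runs along (−sin 208°, cos 208°); with |CS| = 30.9, S = (63.10, -34.78). Then |RS| = |S − R| = 36.19.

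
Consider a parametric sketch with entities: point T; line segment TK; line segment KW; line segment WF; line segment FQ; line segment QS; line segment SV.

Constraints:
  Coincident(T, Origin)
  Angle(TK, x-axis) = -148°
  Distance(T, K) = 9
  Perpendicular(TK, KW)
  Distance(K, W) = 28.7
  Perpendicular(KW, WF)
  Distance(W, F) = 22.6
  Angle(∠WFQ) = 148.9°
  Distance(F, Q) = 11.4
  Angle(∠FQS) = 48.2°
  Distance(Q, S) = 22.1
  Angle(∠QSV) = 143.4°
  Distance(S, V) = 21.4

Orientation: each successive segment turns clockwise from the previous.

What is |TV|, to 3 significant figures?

29.5

∠FQS = 48.2° gives QS at -131° from the x-axis; with |QS| = 22.1, S = (-6.75, 15.0). ∠QSV = 143.4° gives SV at -168° from the x-axis; with |SV| = 21.4, V = (-27.6, 10.4). Then |TV| = |V − T| = 29.5.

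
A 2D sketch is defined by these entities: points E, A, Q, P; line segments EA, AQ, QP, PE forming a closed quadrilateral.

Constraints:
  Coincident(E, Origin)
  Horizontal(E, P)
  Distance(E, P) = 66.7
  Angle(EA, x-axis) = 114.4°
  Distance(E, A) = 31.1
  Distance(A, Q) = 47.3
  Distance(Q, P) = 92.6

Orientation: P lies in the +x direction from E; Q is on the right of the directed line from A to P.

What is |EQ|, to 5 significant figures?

29.929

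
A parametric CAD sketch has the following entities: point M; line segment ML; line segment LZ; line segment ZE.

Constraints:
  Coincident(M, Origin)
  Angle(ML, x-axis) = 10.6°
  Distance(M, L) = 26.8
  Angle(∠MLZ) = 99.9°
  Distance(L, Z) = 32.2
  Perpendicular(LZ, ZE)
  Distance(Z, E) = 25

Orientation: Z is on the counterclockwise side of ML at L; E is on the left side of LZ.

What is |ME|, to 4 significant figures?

36.83

M is at the origin; ML runs at 10.6° with length 26.8, so L = 26.8·(cos 10.6°, sin 10.6°) = (26.34, 4.930). ∠MLZ = 99.9°, so LZ runs at 10.6° + (180° − 99.9°) = 90.70° from the x-axis; with |LZ| = 32.2, Z = L + 32.2·(cos 90.70°, sin 90.70°) = (25.95, 37.13). LZ ⟂ ZE; with |ZE| = 25.0 on the left of LZ, E = Z + 25.0·(-0.9999, -0.01222) = (0.9511, 36.82). Then |ME| = |E − M| = 36.83.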